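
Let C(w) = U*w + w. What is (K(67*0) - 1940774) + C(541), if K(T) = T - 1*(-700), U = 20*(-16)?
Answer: -2112653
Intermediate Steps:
U = -320
K(T) = 700 + T (K(T) = T + 700 = 700 + T)
C(w) = -319*w (C(w) = -320*w + w = -319*w)
(K(67*0) - 1940774) + C(541) = ((700 + 67*0) - 1940774) - 319*541 = ((700 + 0) - 1940774) - 172579 = (700 - 1940774) - 172579 = -1940074 - 172579 = -2112653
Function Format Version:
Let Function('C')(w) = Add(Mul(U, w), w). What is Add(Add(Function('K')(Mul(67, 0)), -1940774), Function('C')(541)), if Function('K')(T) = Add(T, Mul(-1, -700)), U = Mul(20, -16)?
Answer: -2112653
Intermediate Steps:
U = -320
Function('K')(T) = Add(700, T) (Function('K')(T) = Add(T, 700) = Add(700, T))
Function('C')(w) = Mul(-319, w) (Function('C')(w) = Add(Mul(-320, w), w) = Mul(-319, w))
Add(Add(Function('K')(Mul(67, 0)), -1940774), Function('C')(541)) = Add(Add(Add(700, Mul(67, 0)), -1940774), Mul(-319, 541)) = Add(Add(Add(700, 0), -1940774), -172579) = Add(Add(700, -1940774), -172579) = Add(-1940074, -172579) = -2112653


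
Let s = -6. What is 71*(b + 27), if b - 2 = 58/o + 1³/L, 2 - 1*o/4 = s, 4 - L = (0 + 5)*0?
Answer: 35287/16 ≈ 2205.4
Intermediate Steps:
L = 4 (L = 4 - (0 + 5)*0 = 4 - 5*0 = 4 - 1*0 = 4 + 0 = 4)
o = 32 (o = 8 - 4*(-6) = 8 + 24 = 32)
b = 65/16 (b = 2 + (58/32 + 1³/4) = 2 + (58*(1/32) + 1*(¼)) = 2 + (29/16 + ¼) = 2 + 33/16 = 65/16 ≈ 4.0625)
71*(b + 27) = 71*(65/16 + 27) = 71*(497/16) = 35287/16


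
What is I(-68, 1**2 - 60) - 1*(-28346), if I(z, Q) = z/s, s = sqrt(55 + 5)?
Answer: 28346 - 34*sqrt(15)/15 ≈ 28337.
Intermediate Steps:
s = 2*sqrt(15) (s = sqrt(60) = 2*sqrt(15) ≈ 7.7460)
I(z, Q) = z*sqrt(15)/30 (I(z, Q) = z/((2*sqrt(15))) = z*(sqrt(15)/30) = z*sqrt(15)/30)
I(-68, 1**2 - 60) - 1*(-28346) = (1/30)*(-68)*sqrt(15) - 1*(-28346) = -34*sqrt(15)/15 + 28346 = 28346 - 34*sqrt(15)/15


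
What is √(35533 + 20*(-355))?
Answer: √28433 ≈ 168.62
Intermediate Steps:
√(35533 + 20*(-355)) = √(35533 - 7100) = √28433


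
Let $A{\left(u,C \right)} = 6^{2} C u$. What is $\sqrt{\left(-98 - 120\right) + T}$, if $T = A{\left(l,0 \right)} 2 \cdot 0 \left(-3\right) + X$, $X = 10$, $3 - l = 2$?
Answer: $4 i \sqrt{13} \approx 14.422 i$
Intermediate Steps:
$l = 1$ ($l = 3 - 2 = 1$)
$A{\left(u,C \right)} = 36 C u$
$T = 10$ ($T = 36 \cdot 0 \cdot 1 \cdot 2 \cdot 0 \left(-3\right) + 10 = 0 \cdot 0 \left(-3\right) + 10 = 0 \cdot 0 + 10 = 0 + 10 = 10$)
$\sqrt{\left(-98 - 120\right) + T} = \sqrt{\left(-98 - 120\right) + 10} = \sqrt{-218 + 10} = \sqrt{-208} = 4 i \sqrt{13}$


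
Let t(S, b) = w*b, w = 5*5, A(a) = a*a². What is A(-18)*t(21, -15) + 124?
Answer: 2187124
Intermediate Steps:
A(a) = a³
w = 25
t(S, b) = 25*b
A(-18)*t(21, -15) + 124 = (-18)³*(25*(-15)) + 124 = -5832*(-375) + 124 = 2187000 + 124 = 2187124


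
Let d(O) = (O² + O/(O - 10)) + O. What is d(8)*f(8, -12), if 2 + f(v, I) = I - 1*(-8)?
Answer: -408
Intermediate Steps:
f(v, I) = 6 + I (f(v, I) = -2 + (I - 1*(-8)) = -2 + (I + 8) = -2 + (8 + I) = 6 + I)
d(O) = O + O² + O/(-10 + O) (d(O) = (O² + O/(-10 + O)) + O = O + O² + O/(-10 + O))
d(8)*f(8, -12) = (8*(-9 + 8² - 9*8)/(-10 + 8))*(6 - 12) = (8*(-9 + 64 - 72)/(-2))*(-6) = (8*(-½)*(-17))*(-6) = 68*(-6) = -408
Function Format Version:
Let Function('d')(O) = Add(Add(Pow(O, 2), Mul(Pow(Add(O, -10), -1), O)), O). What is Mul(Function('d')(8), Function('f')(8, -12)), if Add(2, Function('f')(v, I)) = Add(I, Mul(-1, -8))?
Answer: -408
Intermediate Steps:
Function('f')(v, I) = Add(6, I) (Function('f')(v, I) = Add(-2, Add(I, Mul(-1, -8))) = Add(-2, Add(I, 8)) = Add(-2, Add(8, I)) = Add(6, I))
Function('d')(O) = Add(O, Pow(O, 2), Mul(O, Pow(Add(-10, O), -1))) (Function('d')(O) = Add(Add(Pow(O, 2), Mul(Pow(Add(-10, O), -1), O)), O) = Add(Add(Pow(O, 2), Mul(O, Pow(Add(-10, O), -1))), O) = Add(O, Pow(O, 2), Mul(O, Pow(Add(-10, O), -1))))
Mul(Function('d')(8), Function('f')(8, -12)) = Mul(Mul(8, Pow(Add(-10, 8), -1), Add(-9, Pow(8, 2), Mul(-9, 8))), Add(6, -12)) = Mul(Mul(8, Pow(-2, -1), Add(-9, 64, -72)), -6) = Mul(Mul(8, Rational(-1, 2), -17), -6) = Mul(68, -6) = -408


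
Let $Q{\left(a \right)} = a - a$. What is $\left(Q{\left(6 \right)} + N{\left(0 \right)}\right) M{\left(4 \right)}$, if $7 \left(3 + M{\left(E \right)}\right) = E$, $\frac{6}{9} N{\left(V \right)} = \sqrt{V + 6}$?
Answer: $- \frac{51 \sqrt{6}}{14} \approx -8.9231$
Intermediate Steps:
$N{\left(V \right)} = \frac{3 \sqrt{6 + V}}{2}$ ($N{\left(V \right)} = \frac{3 \sqrt{V + 6}}{2} = \frac{3 \sqrt{6 + V}}{2}$)
$M{\left(E \right)} = -3 + \frac{E}{7}$
$Q{\left(a \right)} = 0$
$\left(Q{\left(6 \right)} + N{\left(0 \right)}\right) M{\left(4 \right)} = \left(0 + \frac{3 \sqrt{6 + 0}}{2}\right) \left(-3 + \frac{1}{7} \cdot 4\right) = \left(0 + \frac{3 \sqrt{6}}{2}\right) \left(-3 + \frac{4}{7}\right) = \frac{3 \sqrt{6}}{2} \left(- \frac{17}{7}\right) = - \frac{51 \sqrt{6}}{14}$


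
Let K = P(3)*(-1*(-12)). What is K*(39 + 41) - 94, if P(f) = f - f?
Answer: -94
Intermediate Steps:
P(f) = 0
K = 0 (K = 0*(-1*(-12)) = 0*12 = 0)
K*(39 + 41) - 94 = 0*(39 + 41) - 94 = 0*80 - 94 = 0 - 94 = -94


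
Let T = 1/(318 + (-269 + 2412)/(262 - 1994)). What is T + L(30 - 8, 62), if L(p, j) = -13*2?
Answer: -14262726/548633 ≈ -25.997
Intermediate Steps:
L(p, j) = -26
T = 1732/548633 (T = 1/(318 + 2143/(-1732)) = 1/(318 + 2143*(-1/1732)) = 1/(318 - 2143/1732) = 1/(548633/1732) = 1732/548633 ≈ 0.0031569)
T + L(30 - 8, 62) = 1732/548633 - 26 = -14262726/548633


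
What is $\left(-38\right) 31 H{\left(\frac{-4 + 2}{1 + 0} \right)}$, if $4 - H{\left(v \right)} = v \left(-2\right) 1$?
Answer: $0$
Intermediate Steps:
$H{\left(v \right)} = 4 + 2 v$ ($H{\left(v \right)} = 4 - v \left(-2\right) 1 = 4 - - 2 v 1 = 4 - - 2 v = 4 + 2 v$)
$\left(-38\right) 31 H{\left(\frac{-4 + 2}{1 + 0} \right)} = \left(-38\right) 31 \left(4 + 2 \frac{-4 + 2}{1 + 0}\right) = - 1178 \left(4 + 2 \left(- \frac{2}{1}\right)\right) = - 1178 \left(4 + 2 \left(\left(-2\right) 1\right)\right) = - 1178 \left(4 + 2 \left(-2\right)\right) = - 1178 \left(4 - 4\right) = \left(-1178\right) 0 = 0$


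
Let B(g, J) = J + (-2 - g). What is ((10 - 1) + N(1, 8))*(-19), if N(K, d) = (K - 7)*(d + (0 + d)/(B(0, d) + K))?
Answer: 6099/7 ≈ 871.29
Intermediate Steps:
B(g, J) = -2 + J - g
N(K, d) = (-7 + K)*(d + d/(-2 + K + d)) (N(K, d) = (K - 7)*(d + (0 + d)/((-2 + d - 1*0) + K)) = (-7 + K)*(d + d/((-2 + d + 0) + K)) = (-7 + K)*(d + d/((-2 + d) + K)) = (-7 + K)*(d + d/(-2 + K + d)))
((10 - 1) + N(1, 8))*(-19) = ((10 - 1) + 8*(7 + 1² - 8*1 - 7*8 + 1*8)/(-2 + 1 + 8))*(-19) = (9 + 8*(7 + 1 - 8 - 56 + 8)/7)*(-19) = (9 + 8*(⅐)*(-48))*(-19) = (9 - 384/7)*(-19) = -321/7*(-19) = 6099/7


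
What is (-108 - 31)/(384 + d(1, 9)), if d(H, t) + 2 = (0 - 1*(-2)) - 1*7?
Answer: -139/377 ≈ -0.36870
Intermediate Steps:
d(H, t) = -7 (d(H, t) = -2 + ((0 - 1*(-2)) - 1*7) = -2 + ((0 + 2) - 7) = -2 + (2 - 7) = -2 - 5 = -7)
(-108 - 31)/(384 + d(1, 9)) = (-108 - 31)/(384 - 7) = -139/377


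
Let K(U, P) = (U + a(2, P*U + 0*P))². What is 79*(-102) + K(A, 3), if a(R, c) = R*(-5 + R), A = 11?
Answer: -8033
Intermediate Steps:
K(U, P) = (-6 + U)² (K(U, P) = (U + 2*(-5 + 2))² = (U + 2*(-3))² = (U - 6)² = (-6 + U)²)
79*(-102) + K(A, 3) = 79*(-102) + (-6 + 11)² = -8058 + 5² = -8058 + 25 = -8033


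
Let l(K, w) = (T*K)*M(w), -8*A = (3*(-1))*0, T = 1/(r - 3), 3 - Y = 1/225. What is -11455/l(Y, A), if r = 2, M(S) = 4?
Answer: 2577375/2696 ≈ 956.00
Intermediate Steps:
Y = 674/225 (Y = 3 - 1/225 = 674/225 ≈ 2.9956)
T = -1 (T = 1/(2 - 3) = 1/(-1) = -1)
A = 0 (A = -3*(-1)*0/8 = -(-3)*0/8 = -1/8*0 = 0)
l(K, w) = -4*K (l(K, w) = -K*4 = -4*K)
-11455/l(Y, A) = -11455/((-4*674/225)) = -11455/(-2696/225) = -11455*(-225/2696) = 2577375/2696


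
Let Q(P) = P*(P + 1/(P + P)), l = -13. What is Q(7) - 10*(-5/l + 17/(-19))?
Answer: 26973/494 ≈ 54.601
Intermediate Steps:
Q(P) = P*(P + 1/(2*P))
Q(7) - 10*(-5/l + 17/(-19)) = (½ + 7²) - 10*(-5/(-13) + 17/(-19)) = (½ + 49) - 10*(-5*(-1/13) + 17*(-1/19)) = 99/2 - 10*(5/13 - 17/19) = 99/2 - 10*(-126/247) = 99/2 + 1260/247 = 26973/494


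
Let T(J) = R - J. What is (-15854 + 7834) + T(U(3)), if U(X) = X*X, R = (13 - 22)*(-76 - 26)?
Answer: -7111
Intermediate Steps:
R = 918 (R = -9*(-102) = 918)
U(X) = X**2
T(J) = 918 - J
(-15854 + 7834) + T(U(3)) = (-15854 + 7834) + (918 - 1*3**2) = -8020 + (918 - 1*9) = -8020 + (918 - 9) = -8020 + 909 = -7111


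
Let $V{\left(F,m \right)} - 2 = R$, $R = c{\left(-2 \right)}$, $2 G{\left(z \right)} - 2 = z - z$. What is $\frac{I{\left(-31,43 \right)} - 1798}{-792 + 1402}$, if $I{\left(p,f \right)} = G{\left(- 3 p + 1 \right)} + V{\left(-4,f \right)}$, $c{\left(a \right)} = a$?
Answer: $- \frac{1797}{610} \approx -2.9459$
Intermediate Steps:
$G{\left(z \right)} = 1$ ($G{\left(z \right)} = 1 + \frac{z - z}{2} = 1 + \frac{1}{2} \cdot 0 = 1 + 0 = 1$)
$R = -2$
$V{\left(F,m \right)} = 0$ ($V{\left(F,m \right)} = 2 - 2 = 0$)
$I{\left(p,f \right)} = 1$ ($I{\left(p,f \right)} = 1 + 0 = 1$)
$\frac{I{\left(-31,43 \right)} - 1798}{-792 + 1402} = \frac{1 - 1798}{-792 + 1402} = - \frac{1797}{610}$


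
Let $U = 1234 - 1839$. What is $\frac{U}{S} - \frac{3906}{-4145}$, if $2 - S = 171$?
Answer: $\frac{3167839}{700505} \approx 4.5222$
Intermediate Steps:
$S = -169$ ($S = 2 - 171 = -169$)
$U = -605$ ($U = 1234 - 1839 = -605$)
$\frac{U}{S} - \frac{3906}{-4145} = - \frac{605}{-169} - \frac{3906}{-4145} = \left(-605\right) \left(- \frac{1}{169}\right) - - \frac{3906}{4145} = \frac{605}{169} + \frac{3906}{4145} = \frac{3167839}{700505}$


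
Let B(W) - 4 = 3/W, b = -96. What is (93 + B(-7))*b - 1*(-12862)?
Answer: 25138/7 ≈ 3591.1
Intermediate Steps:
B(W) = 4 + 3/W
(93 + B(-7))*b - 1*(-12862) = (93 + (4 + 3/(-7)))*(-96) - 1*(-12862) = (93 + (4 + 3*(-1/7)))*(-96) + 12862 = (93 + (4 - 3/7))*(-96) + 12862 = (93 + 25/7)*(-96) + 12862 = (676/7)*(-96) + 12862 = -64896/7 + 12862 = 25138/7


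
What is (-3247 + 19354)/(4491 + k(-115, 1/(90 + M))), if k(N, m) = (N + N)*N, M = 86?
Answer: 16107/30941 ≈ 0.52057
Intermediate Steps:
k(N, m) = 2*N² (k(N, m) = (2*N)*N = 2*N²)
(-3247 + 19354)/(4491 + k(-115, 1/(90 + M))) = (-3247 + 19354)/(4491 + 2*(-115)²) = 16107/(4491 + 2*13225) = 16107/(4491 + 26450) = 16107/30941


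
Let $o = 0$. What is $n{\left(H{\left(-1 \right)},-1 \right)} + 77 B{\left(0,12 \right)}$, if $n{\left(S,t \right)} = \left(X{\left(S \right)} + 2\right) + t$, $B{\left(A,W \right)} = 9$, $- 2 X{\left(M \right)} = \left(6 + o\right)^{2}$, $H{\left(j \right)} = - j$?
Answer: $676$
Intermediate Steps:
$X{\left(M \right)} = -18$ ($X{\left(M \right)} = - \frac{\left(6 + 0\right)^{2}}{2} = - \frac{6^{2}}{2} = \left(- \frac{1}{2}\right) 36 = -18$)
$n{\left(S,t \right)} = -16 + t$ ($n{\left(S,t \right)} = \left(-18 + 2\right) + t = -16 + t$)
$n{\left(H{\left(-1 \right)},-1 \right)} + 77 B{\left(0,12 \right)} = \left(-16 - 1\right) + 77 \cdot 9 = -17 + 693 = 676$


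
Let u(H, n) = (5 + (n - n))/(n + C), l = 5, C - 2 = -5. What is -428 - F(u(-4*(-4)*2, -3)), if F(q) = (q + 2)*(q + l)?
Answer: -15583/36 ≈ -432.86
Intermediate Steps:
C = -3 (C = 2 - 5 = -3)
u(H, n) = 5/(-3 + n) (u(H, n) = (5 + (n - n))/(n - 3) = (5 + 0)/(-3 + n) = 5/(-3 + n))
F(q) = (2 + q)*(5 + q) (F(q) = (q + 2)*(q + 5) = (2 + q)*(5 + q))
-428 - F(u(-4*(-4)*2, -3)) = -428 - (10 + (5/(-3 - 3))**2 + 7*(5/(-3 - 3))) = -428 - (10 + (5/(-6))**2 + 7*(5/(-6))) = -428 - (10 + (5*(-1/6))**2 + 7*(5*(-1/6))) = -428 - (10 + (-5/6)**2 + 7*(-5/6)) = -428 - (10 + 25/36 - 35/6) = -428 - 1*175/36 = -428 - 175/36 = -15583/36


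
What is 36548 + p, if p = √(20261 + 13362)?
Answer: 36548 + √33623 ≈ 36731.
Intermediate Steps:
p = √33623 ≈ 183.37
36548 + p = 36548 + √33623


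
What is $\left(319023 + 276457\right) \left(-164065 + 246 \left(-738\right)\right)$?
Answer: $-205805629240$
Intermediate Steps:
$\left(319023 + 276457\right) \left(-164065 + 246 \left(-738\right)\right) = 595480 \left(-164065 - 181548\right) = 595480 \left(-345613\right) = -205805629240$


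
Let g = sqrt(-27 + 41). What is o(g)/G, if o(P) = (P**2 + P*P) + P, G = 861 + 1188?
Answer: 28/2049 + sqrt(14)/2049 ≈ 0.015491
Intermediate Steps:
G = 2049
g = sqrt(14) ≈ 3.7417
o(P) = P + 2*P**2 (o(P) = (P**2 + P**2) + P = 2*P**2 + P = P + 2*P**2)
o(g)/G = (sqrt(14)*(1 + 2*sqrt(14)))/2049 = (sqrt(14)*(1 + 2*sqrt(14)))*(1/2049) = sqrt(14)*(1 + 2*sqrt(14))/2049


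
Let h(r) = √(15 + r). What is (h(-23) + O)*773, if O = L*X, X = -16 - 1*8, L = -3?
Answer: 55656 + 1546*I*√2 ≈ 55656.0 + 2186.4*I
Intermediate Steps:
X = -24 (X = -16 - 8 = -24)
O = 72 (O = -3*(-24) = 72)
(h(-23) + O)*773 = (√(15 - 23) + 72)*773 = (√(-8) + 72)*773 = (2*I*√2 + 72)*773 = (72 + 2*I*√2)*773 = 55656 + 1546*I*√2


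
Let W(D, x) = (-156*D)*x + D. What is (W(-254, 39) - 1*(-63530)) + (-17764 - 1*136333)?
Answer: 1454515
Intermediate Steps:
W(D, x) = D - 156*D*x (W(D, x) = -156*D*x + D = D - 156*D*x)
(W(-254, 39) - 1*(-63530)) + (-17764 - 1*136333) = (-254*(1 - 156*39) - 1*(-63530)) + (-17764 - 1*136333) = (-254*(1 - 6084) + 63530) + (-17764 - 136333) = (-254*(-6083) + 63530) - 154097 = (1545082 + 63530) - 154097 = 1608612 - 154097 = 1454515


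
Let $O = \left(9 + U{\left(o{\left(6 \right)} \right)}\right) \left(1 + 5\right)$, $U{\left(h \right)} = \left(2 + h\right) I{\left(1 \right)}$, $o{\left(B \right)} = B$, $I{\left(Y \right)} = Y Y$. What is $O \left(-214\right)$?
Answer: $-21828$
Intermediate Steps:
$I{\left(Y \right)} = Y^{2}$
$U{\left(h \right)} = 2 + h$ ($U{\left(h \right)} = \left(2 + h\right) 1^{2} = \left(2 + h\right) 1 = 2 + h$)
$O = 102$ ($O = \left(9 + \left(2 + 6\right)\right) \left(1 + 5\right) = \left(9 + 8\right) 6 = 17 \cdot 6 = 102$)
$O \left(-214\right) = 102 \left(-214\right) = -21828$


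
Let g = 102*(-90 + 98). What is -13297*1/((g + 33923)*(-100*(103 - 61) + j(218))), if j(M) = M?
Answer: 13297/138330698 ≈ 9.6125e-5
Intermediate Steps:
g = 816 (g = 102*8 = 816)
-13297*1/((g + 33923)*(-100*(103 - 61) + j(218))) = -13297*1/((816 + 33923)*(-100*(103 - 61) + 218)) = -13297*1/(34739*(-100*42 + 218)) = -13297*1/(34739*(-4200 + 218)) = -13297/((-3982*34739)) = -13297/(-138330698) = -13297*(-1/138330698) = 13297/138330698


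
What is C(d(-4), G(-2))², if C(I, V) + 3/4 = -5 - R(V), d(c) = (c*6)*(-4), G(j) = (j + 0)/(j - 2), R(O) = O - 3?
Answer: 169/16 ≈ 10.563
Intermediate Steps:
R(O) = -3 + O
G(j) = j/(-2 + j)
d(c) = -24*c (d(c) = (6*c)*(-4) = -24*c)
C(I, V) = -11/4 - V (C(I, V) = -¾ + (-5 - (-3 + V)) = -¾ + (-5 + (3 - V)) = -¾ + (-2 - V) = -11/4 - V)
C(d(-4), G(-2))² = (-11/4 - (-2)/(-2 - 2))² = (-11/4 - (-2)/(-4))² = (-11/4 - (-2)*(-1)/4)² = (-11/4 - 1*½)² = (-11/4 - ½)² = (-13/4)² = 169/16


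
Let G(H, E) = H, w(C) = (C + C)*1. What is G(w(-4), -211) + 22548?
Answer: 22540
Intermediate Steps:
w(C) = 2*C (w(C) = (2*C)*1 = 2*C)
G(w(-4), -211) + 22548 = 2*(-4) + 22548 = -8 + 22548 = 22540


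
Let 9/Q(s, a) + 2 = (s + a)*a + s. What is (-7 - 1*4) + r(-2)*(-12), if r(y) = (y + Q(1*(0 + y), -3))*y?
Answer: -433/11 ≈ -39.364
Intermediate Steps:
Q(s, a) = 9/(-2 + s + a*(a + s)) (Q(s, a) = 9/(-2 + ((s + a)*a + s)) = 9/(-2 + ((a + s)*a + s)) = 9/(-2 + (a*(a + s) + s)) = 9/(-2 + (s + a*(a + s))) = 9/(-2 + s + a*(a + s)))
r(y) = y*(y + 9/(7 - 2*y)) (r(y) = (y + 9/(-2 + 1*(0 + y) + (-3)² - 3*(0 + y)))*y = (y + 9/(-2 + 1*y + 9 - 3*y))*y = (y + 9/(-2 + y + 9 - 3*y))*y = (y + 9/(7 - 2*y))*y = y*(y + 9/(7 - 2*y)))
(-7 - 1*4) + r(-2)*(-12) = (-7 - 1*4) - 2*(9 - 2*(7 - 2*(-2)))/(7 - 2*(-2))*(-12) = (-7 - 4) - 2*(9 - 2*(7 + 4))/(7 + 4)*(-12) = -11 - 2*(9 - 2*11)/11*(-12) = -11 - 2*1/11*(9 - 22)*(-12) = -11 - 2*1/11*(-13)*(-12) = -11 + (26/11)*(-12) = -11 - 312/11 = -433/11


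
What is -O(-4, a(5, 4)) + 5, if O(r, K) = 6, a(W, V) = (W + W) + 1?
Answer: -1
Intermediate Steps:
a(W, V) = 1 + 2*W (a(W, V) = 2*W + 1 = 1 + 2*W)
-O(-4, a(5, 4)) + 5 = -1*6 + 5 = -6 + 5 = -1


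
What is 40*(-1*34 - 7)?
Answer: -1640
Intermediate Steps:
40*(-1*34 - 7) = 40*(-34 - 7) = 40*(-41) = -1640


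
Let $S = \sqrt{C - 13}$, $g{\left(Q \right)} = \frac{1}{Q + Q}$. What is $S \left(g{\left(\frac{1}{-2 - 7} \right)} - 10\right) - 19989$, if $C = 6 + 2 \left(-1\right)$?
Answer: $-19989 - \frac{87 i}{2} \approx -19989.0 - 43.5 i$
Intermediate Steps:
$C = 4$ ($C = 6 - 2 = 4$)
$g{\left(Q \right)} = \frac{1}{2 Q}$
$S = 3 i$ ($S = \sqrt{4 - 13} = \sqrt{-9} = 3 i \approx 3.0 i$)
$S \left(g{\left(\frac{1}{-2 - 7} \right)} - 10\right) - 19989 = 3 i \left(\frac{1}{2 \frac{1}{-2 - 7}} - 10\right) - 19989 = 3 i \left(\frac{1}{2 \frac{1}{-9}} - 10\right) - 19989 = 3 i \left(\frac{1}{2 \left(- \frac{1}{9}\right)} - 10\right) - 19989 = 3 i \left(\frac{1}{2} \left(-9\right) - 10\right) - 19989 = 3 i \left(- \frac{9}{2} - 10\right) - 19989 = 3 i \left(- \frac{29}{2}\right) - 19989 = - \frac{87 i}{2} - 19989 = -19989 - \frac{87 i}{2}$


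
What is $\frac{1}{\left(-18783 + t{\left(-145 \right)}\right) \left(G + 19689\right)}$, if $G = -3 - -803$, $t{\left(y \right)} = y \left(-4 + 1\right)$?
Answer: $- \frac{1}{375932172} \approx -2.6601 \cdot 10^{-9}$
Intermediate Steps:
$t{\left(y \right)} = - 3 y$ ($t{\left(y \right)} = y \left(-3\right) = - 3 y$)
$G = 800$ ($G = -3 + 803 = 800$)
$\frac{1}{\left(-18783 + t{\left(-145 \right)}\right) \left(G + 19689\right)} = \frac{1}{\left(-18783 - -435\right) \left(800 + 19689\right)} = \frac{1}{\left(-18783 + 435\right) 20489} = \frac{1}{\left(-18348\right) 20489} = \frac{1}{-375932172} = - \frac{1}{375932172}$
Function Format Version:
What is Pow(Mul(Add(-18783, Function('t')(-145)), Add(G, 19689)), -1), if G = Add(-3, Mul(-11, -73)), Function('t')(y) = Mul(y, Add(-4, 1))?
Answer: Rational(-1, 375932172) ≈ -2.6601e-9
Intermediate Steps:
Function('t')(y) = Mul(-3, y) (Function('t')(y) = Mul(y, -3) = Mul(-3, y))
G = 800 (G = Add(-3, 803) = 800)
Pow(Mul(Add(-18783, Function('t')(-145)), Add(G, 19689)), -1) = Pow(Mul(Add(-18783, Mul(-3, -145)), Add(800, 19689)), -1) = Pow(Mul(Add(-18783, 435), 20489), -1) = Pow(Mul(-18348, 20489), -1) = Pow(-375932172, -1) = Rational(-1, 375932172)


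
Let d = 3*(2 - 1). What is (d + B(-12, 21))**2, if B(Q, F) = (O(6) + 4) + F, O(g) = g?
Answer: 1156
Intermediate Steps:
B(Q, F) = 10 + F (B(Q, F) = (6 + 4) + F = 10 + F)
d = 3 (d = 3*1 = 3)
(d + B(-12, 21))**2 = (3 + (10 + 21))**2 = (3 + 31)**2 = 34**2 = 1156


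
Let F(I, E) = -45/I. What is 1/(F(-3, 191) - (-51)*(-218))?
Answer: -1/11103 ≈ -9.0066e-5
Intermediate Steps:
1/(F(-3, 191) - (-51)*(-218)) = 1/(-45/(-3) - (-51)*(-218)) = 1/(-45*(-⅓) - 1*11118) = 1/(15 - 11118) = 1/(-11103) = -1/11103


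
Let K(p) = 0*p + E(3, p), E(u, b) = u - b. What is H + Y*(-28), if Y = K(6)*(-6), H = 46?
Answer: -458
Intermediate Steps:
K(p) = 3 - p (K(p) = 0*p + (3 - p) = 0 + (3 - p) = 3 - p)
Y = 18 (Y = (3 - 1*6)*(-6) = (3 - 6)*(-6) = -3*(-6) = 18)
H + Y*(-28) = 46 + 18*(-28) = 46 - 504 = -458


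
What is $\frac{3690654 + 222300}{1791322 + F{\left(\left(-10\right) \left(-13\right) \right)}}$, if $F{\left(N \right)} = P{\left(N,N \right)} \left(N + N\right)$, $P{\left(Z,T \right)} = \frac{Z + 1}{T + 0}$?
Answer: $\frac{1956477}{895792} \approx 2.1841$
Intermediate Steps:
$P{\left(Z,T \right)} = \frac{1 + Z}{T}$
$F{\left(N \right)} = 2 + 2 N$ ($F{\left(N \right)} = \frac{1 + N}{N} \left(N + N\right) = \frac{1 + N}{N} 2 N = 2 + 2 N$)
$\frac{3690654 + 222300}{1791322 + F{\left(\left(-10\right) \left(-13\right) \right)}} = \frac{3690654 + 222300}{1791322 + \left(2 + 2 \left(\left(-10\right) \left(-13\right)\right)\right)} = \frac{3912954}{1791322 + \left(2 + 2 \cdot 130\right)} = \frac{3912954}{1791322 + \left(2 + 260\right)} = \frac{3912954}{1791322 + 262} = \frac{3912954}{1791584} = 3912954 \cdot \frac{1}{1791584} = \frac{1956477}{895792}$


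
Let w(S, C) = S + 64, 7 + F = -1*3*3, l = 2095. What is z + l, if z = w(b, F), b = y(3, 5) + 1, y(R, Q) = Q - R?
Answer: 2162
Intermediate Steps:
b = 3 (b = (5 - 1*3) + 1 = (5 - 3) + 1 = 2 + 1 = 3)
F = -16 (F = -7 - 1*3*3 = -7 - 3*3 = -7 - 9 = -16)
w(S, C) = 64 + S
z = 67 (z = 64 + 3 = 67)
z + l = 67 + 2095 = 2162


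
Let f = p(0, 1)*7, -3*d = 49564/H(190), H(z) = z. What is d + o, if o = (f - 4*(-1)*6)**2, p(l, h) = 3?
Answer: 552343/285 ≈ 1938.0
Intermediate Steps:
d = -24782/285 (d = -49564/(3*190) = -1/3*24782/95 = -24782/285 ≈ -86.954)
f = 21 (f = 3*7 = 21)
o = 2025 (o = (21 - 4*(-1)*6)**2 = (21 + 4*6)**2 = (21 + 24)**2 = 45**2 = 2025)
d + o = -24782/285 + 2025 = 552343/285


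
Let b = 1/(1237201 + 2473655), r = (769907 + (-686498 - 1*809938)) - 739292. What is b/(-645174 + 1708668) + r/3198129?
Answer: -1928274377506720405/4207110013203931152 ≈ -0.45834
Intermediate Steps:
r = -1465821 (r = (769907 + (-686498 - 809938)) - 739292 = (769907 - 1496436) - 739292 = -726529 - 739292 = -1465821)
b = 1/3710856 ≈ 2.6948e-7
b/(-645174 + 1708668) + r/3198129 = 1/(3710856*(-645174 + 1708668)) - 1465821/3198129 = (1/3710856)/1063494 - 1465821*1/3198129 = (1/3710856)*(1/1063494) - 488607/1066043 = 1/3946473090864 - 488607/1066043 = -1928274377506720405/4207110013203931152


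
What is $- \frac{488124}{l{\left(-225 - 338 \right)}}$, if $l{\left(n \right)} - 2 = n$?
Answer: $\frac{162708}{187} \approx 870.1$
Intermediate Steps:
$l{\left(n \right)} = 2 + n$
$- \frac{488124}{l{\left(-225 - 338 \right)}} = - \frac{488124}{2 - 563} = - \frac{488124}{-561} = \left(-488124\right) \left(- \frac{1}{561}\right) = \frac{162708}{187}$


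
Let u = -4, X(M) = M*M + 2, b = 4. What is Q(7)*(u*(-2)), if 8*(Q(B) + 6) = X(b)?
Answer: -30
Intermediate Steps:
X(M) = 2 + M**2 (X(M) = M**2 + 2 = 2 + M**2)
Q(B) = -15/4 (Q(B) = -6 + (2 + 4**2)/8 = -6 + (2 + 16)/8 = -6 + (1/8)*18 = -6 + 9/4 = -15/4)
Q(7)*(u*(-2)) = -(-15)*(-2) = -15/4*8 = -30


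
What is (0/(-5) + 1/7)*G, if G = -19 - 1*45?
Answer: -64/7 ≈ -9.1429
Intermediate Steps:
G = -64 (G = -19 - 45 = -64)
(0/(-5) + 1/7)*G = (0/(-5) + 1/7)*(-64) = (0*(-⅕) + 1*(⅐))*(-64) = (0 + ⅐)*(-64) = (⅐)*(-64) = -64/7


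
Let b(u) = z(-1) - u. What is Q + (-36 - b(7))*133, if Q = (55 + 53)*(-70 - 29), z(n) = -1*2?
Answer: -14283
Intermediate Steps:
z(n) = -2
b(u) = -2 - u
Q = -10692 (Q = 108*(-99) = -10692)
Q + (-36 - b(7))*133 = -10692 + (-36 - (-2 - 1*7))*133 = -10692 + (-36 - (-2 - 7))*133 = -10692 + (-36 - 1*(-9))*133 = -10692 + (-36 + 9)*133 = -10692 - 27*133 = -10692 - 3591 = -14283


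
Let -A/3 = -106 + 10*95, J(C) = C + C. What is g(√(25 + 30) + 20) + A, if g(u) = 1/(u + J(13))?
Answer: -5218406/2061 - √55/2061 ≈ -2532.0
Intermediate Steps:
J(C) = 2*C
g(u) = 1/(26 + u) (g(u) = 1/(u + 2*13) = 1/(u + 26) = 1/(26 + u))
A = -2532 (A = -3*(-106 + 10*95) = -3*(-106 + 950) = -3*844 = -2532)
g(√(25 + 30) + 20) + A = 1/(26 + (√(25 + 30) + 20)) - 2532 = 1/(26 + (√55 + 20)) - 2532 = 1/(26 + (20 + √55)) - 2532 = 1/(46 + √55) - 2532 = -2532 + 1/(46 + √55)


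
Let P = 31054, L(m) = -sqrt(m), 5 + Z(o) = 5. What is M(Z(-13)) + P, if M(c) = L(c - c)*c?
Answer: 31054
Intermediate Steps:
Z(o) = 0 (Z(o) = -5 + 5 = 0)
M(c) = 0 (M(c) = (-sqrt(c - c))*c = (-sqrt(0))*c = (-1*0)*c = 0*c = 0)
M(Z(-13)) + P = 0 + 31054 = 31054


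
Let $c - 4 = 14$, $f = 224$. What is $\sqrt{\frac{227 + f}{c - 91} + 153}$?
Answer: $\frac{\sqrt{782414}}{73} \approx 12.117$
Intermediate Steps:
$c = 18$ ($c = 4 + 14 = 18$)
$\sqrt{\frac{227 + f}{c - 91} + 153} = \sqrt{\frac{227 + 224}{18 - 91} + 153} = \sqrt{\frac{451}{-73} + 153} = \sqrt{451 \left(- \frac{1}{73}\right) + 153} = \sqrt{- \frac{451}{73} + 153} = \sqrt{\frac{10718}{73}} = \frac{\sqrt{782414}}{73}$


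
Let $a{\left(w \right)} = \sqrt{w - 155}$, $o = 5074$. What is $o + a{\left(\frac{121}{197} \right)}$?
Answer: $5074 + \frac{i \sqrt{5991558}}{197} \approx 5074.0 + 12.425 i$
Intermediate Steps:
$a{\left(w \right)} = \sqrt{-155 + w}$
$o + a{\left(\frac{121}{197} \right)} = 5074 + \sqrt{-155 + \frac{121}{197}} = 5074 + \sqrt{- \frac{30414}{197}} = 5074 + \frac{i \sqrt{5991558}}{197}$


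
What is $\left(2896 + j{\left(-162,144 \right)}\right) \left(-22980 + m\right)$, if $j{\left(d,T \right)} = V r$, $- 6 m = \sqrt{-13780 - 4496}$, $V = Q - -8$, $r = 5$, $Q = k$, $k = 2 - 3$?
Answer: $-67354380 - 977 i \sqrt{4569} \approx -6.7354 \cdot 10^{7} - 66040.0 i$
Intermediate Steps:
$k = -1$ ($k = 2 - 3 = -1$)
$Q = -1$
$V = 7$ ($V = -1 - -8 = -1 + 8 = 7$)
$m = - \frac{i \sqrt{4569}}{3}$ ($m = - \frac{\sqrt{-13780 - 4496}}{6} = - \frac{\sqrt{-18276}}{6} = - \frac{2 i \sqrt{4569}}{6} = - \frac{i \sqrt{4569}}{3} \approx - 22.531 i$)
$j{\left(d,T \right)} = 35$ ($j{\left(d,T \right)} = 7 \cdot 5 = 35$)
$\left(2896 + j{\left(-162,144 \right)}\right) \left(-22980 + m\right) = \left(2896 + 35\right) \left(-22980 - \frac{i \sqrt{4569}}{3}\right) = 2931 \left(-22980 - \frac{i \sqrt{4569}}{3}\right) = -67354380 - 977 i \sqrt{4569}$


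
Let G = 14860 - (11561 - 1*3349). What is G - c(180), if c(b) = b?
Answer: 6468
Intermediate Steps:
G = 6648 (G = 14860 - (11561 - 3349) = 14860 - 1*8212 = 14860 - 8212 = 6648)
G - c(180) = 6648 - 1*180 = 6648 - 180 = 6468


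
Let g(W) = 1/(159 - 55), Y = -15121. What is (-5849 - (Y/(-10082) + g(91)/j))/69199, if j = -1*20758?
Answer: -63669071027383/753070027478288 ≈ -0.084546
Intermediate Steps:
g(W) = 1/104
j = -20758
(-5849 - (Y/(-10082) + g(91)/j))/69199 = (-5849 - (-15121/(-10082) + (1/104)/(-20758)))/69199 = (-5849 - (-15121*(-1/10082) + (1/104)*(-1/20758)))*(1/69199) = (-5849 - (15121/10082 - 1/2158832))*(1/69199) = (-5849 - 1*16321844295/10882672112)*(1/69199) = (-5849 - 16321844295/10882672112)*(1/69199) = -63669071027383/10882672112*1/69199 = -63669071027383/753070027478288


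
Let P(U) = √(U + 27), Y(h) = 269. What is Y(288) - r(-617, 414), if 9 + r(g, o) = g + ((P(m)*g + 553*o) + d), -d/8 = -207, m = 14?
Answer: -229703 + 617*√41 ≈ -2.2575e+5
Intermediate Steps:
d = 1656 (d = -8*(-207) = 1656)
P(U) = √(27 + U)
r(g, o) = 1647 + g + 553*o + g*√41 (r(g, o) = -9 + (g + ((√(27 + 14)*g + 553*o) + 1656)) = -9 + (g + ((√41*g + 553*o) + 1656)) = -9 + (g + ((g*√41 + 553*o) + 1656)) = -9 + (g + ((553*o + g*√41) + 1656)) = -9 + (g + (1656 + 553*o + g*√41)) = -9 + (1656 + g + 553*o + g*√41) = 1647 + g + 553*o + g*√41)
Y(288) - r(-617, 414) = 269 - (1647 - 617 + 553*414 - 617*√41) = 269 - (1647 - 617 + 228942 - 617*√41) = 269 - (229972 - 617*√41) = 269 + (-229972 + 617*√41) = -229703 + 617*√41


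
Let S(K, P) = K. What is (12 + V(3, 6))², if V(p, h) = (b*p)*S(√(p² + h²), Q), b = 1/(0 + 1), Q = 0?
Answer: 549 + 216*√5 ≈ 1032.0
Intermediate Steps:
b = 1 (b = 1/1 = 1)
V(p, h) = p*√(h² + p²) (V(p, h) = (1*p)*√(p² + h²) = p*√(h² + p²))
(12 + V(3, 6))² = (12 + 3*√(6² + 3²))² = (12 + 3*√(36 + 9))² = (12 + 3*√45)² = (12 + 3*(3*√5))² = (12 + 9*√5)²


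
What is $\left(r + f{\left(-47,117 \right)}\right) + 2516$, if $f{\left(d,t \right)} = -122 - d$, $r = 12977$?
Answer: $15418$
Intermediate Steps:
$\left(r + f{\left(-47,117 \right)}\right) + 2516 = \left(12977 - 75\right) + 2516 = 12902 + 2516 = 15418$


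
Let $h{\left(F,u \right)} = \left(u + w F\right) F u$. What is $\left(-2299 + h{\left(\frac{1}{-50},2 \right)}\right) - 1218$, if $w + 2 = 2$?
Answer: $- \frac{87927}{25} \approx -3517.1$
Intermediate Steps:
$w = 0$ ($w = -2 + 2 = 0$)
$h{\left(F,u \right)} = F u^{2}$ ($h{\left(F,u \right)} = \left(u + 0 F\right) F u = \left(u + 0\right) F u = u F u = F u u = F u^{2}$)
$\left(-2299 + h{\left(\frac{1}{-50},2 \right)}\right) - 1218 = \left(-2299 + \frac{2^{2}}{-50}\right) - 1218 = \left(-2299 - \frac{2}{25}\right) - 1218 = - \frac{57477}{25} - 1218 = - \frac{87927}{25}$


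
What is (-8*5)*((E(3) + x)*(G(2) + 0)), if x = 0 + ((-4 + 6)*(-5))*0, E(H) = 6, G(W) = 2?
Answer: -480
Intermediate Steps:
x = 0 (x = 0 + (2*(-5))*0 = 0 - 10*0 = 0 + 0 = 0)
(-8*5)*((E(3) + x)*(G(2) + 0)) = (-8*5)*((6 + 0)*(2 + 0)) = -240*2 = -40*12 = -480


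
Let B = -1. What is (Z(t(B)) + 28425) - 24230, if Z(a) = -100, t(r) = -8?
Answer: 4095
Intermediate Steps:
(Z(t(B)) + 28425) - 24230 = (-100 + 28425) - 24230 = 28325 - 24230 = 4095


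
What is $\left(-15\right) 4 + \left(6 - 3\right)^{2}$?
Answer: $-51$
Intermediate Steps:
$\left(-15\right) 4 + \left(6 - 3\right)^{2} = -60 + 3^{2} = -60 + 9 = -51$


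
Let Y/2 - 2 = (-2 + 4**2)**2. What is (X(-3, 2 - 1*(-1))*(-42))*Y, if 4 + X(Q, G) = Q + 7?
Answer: 0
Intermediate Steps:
X(Q, G) = 3 + Q (X(Q, G) = -4 + (Q + 7) = -4 + (7 + Q) = 3 + Q)
Y = 396 (Y = 4 + 2*(-2 + 4**2)**2 = 4 + 2*(-2 + 16)**2 = 4 + 2*14**2 = 4 + 2*196 = 4 + 392 = 396)
(X(-3, 2 - 1*(-1))*(-42))*Y = ((3 - 3)*(-42))*396 = (0*(-42))*396 = 0*396 = 0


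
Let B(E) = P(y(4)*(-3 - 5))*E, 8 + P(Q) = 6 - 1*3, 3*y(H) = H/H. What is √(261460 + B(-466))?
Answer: 3*√29310 ≈ 513.60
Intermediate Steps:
y(H) = ⅓ (y(H) = (H/H)/3 = (⅓)*1 = ⅓)
P(Q) = -5 (P(Q) = -8 + (6 - 1*3) = -8 + (6 - 3) = -8 + 3 = -5)
B(E) = -5*E
√(261460 + B(-466)) = √(261460 - 5*(-466)) = √(261460 + 2330) = √263790 = 3*√29310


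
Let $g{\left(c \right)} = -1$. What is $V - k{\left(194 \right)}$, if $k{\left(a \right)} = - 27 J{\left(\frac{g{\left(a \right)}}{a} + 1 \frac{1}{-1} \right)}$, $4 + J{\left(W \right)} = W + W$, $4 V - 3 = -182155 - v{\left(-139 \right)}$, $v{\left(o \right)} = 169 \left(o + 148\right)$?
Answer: $- \frac{17879245}{388} \approx -46081.0$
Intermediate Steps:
$v{\left(o \right)} = 25012 + 169 o$ ($v{\left(o \right)} = 169 \left(148 + o\right) = 25012 + 169 o$)
$V = - \frac{183673}{4}$ ($V = \frac{3}{4} + \frac{-182155 - \left(25012 + 169 \left(-139\right)\right)}{4} = \frac{3}{4} + \frac{-182155 - \left(25012 - 23491\right)}{4} = \frac{3}{4} + \frac{-182155 - 1521}{4} = \frac{3}{4} + \frac{1}{4} \left(-183676\right) = \frac{3}{4} - 45919 = - \frac{183673}{4} \approx -45918.0$)
$J{\left(W \right)} = -4 + 2 W$ ($J{\left(W \right)} = -4 + \left(W + W\right) = -4 + 2 W$)
$k{\left(a \right)} = 162 + \frac{54}{a}$ ($k{\left(a \right)} = - 27 \left(-4 + 2 \left(- \frac{1}{a} + 1 \frac{1}{-1}\right)\right) = - 27 \left(-4 + 2 \left(- \frac{1}{a} + 1 \left(-1\right)\right)\right) = - 27 \left(-4 + 2 \left(- \frac{1}{a} - 1\right)\right) = - 27 \left(-4 + 2 \left(-1 - \frac{1}{a}\right)\right) = - 27 \left(-4 - \left(2 + \frac{2}{a}\right)\right) = - 27 \left(-6 - \frac{2}{a}\right) = 162 + \frac{54}{a}$)
$V - k{\left(194 \right)} = - \frac{183673}{4} - \left(162 + \frac{54}{194}\right) = - \frac{183673}{4} - \left(162 + 54 \cdot \frac{1}{194}\right) = - \frac{183673}{4} - \left(162 + \frac{27}{97}\right) = - \frac{183673}{4} - \frac{15741}{97} = - \frac{17879245}{388}$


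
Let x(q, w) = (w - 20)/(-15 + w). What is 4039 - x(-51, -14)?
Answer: 117097/29 ≈ 4037.8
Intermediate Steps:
x(q, w) = (-20 + w)/(-15 + w)
4039 - x(-51, -14) = 4039 - (-20 - 14)/(-15 - 14) = 4039 - (-34)/(-29) = 4039 - (-1)*(-34)/29 = 4039 - 1*34/29 = 4039 - 34/29 = 117097/29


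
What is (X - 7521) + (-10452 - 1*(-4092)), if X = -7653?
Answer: -21534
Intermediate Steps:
(X - 7521) + (-10452 - 1*(-4092)) = (-7653 - 7521) + (-10452 - 1*(-4092)) = -15174 + (-10452 + 4092) = -15174 - 6360 = -21534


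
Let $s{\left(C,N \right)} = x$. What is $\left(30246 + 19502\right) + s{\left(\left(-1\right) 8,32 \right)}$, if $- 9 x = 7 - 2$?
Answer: $\frac{447727}{9} \approx 49747.0$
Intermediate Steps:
$x = - \frac{5}{9}$ ($x = - \frac{7 - 2}{9} = \left(- \frac{1}{9}\right) 5 = - \frac{5}{9} \approx -0.55556$)
$s{\left(C,N \right)} = - \frac{5}{9}$
$\left(30246 + 19502\right) + s{\left(\left(-1\right) 8,32 \right)} = \left(30246 + 19502\right) - \frac{5}{9} = 49748 - \frac{5}{9} = \frac{447727}{9}$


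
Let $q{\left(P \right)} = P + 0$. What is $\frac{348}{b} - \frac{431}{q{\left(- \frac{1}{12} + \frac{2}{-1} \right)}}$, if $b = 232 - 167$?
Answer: $\frac{68976}{325} \approx 212.23$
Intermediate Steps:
$b = 65$ ($b = 232 - 167 = 65$)
$q{\left(P \right)} = P$
$\frac{348}{b} - \frac{431}{q{\left(- \frac{1}{12} + \frac{2}{-1} \right)}} = \frac{348}{65} - \frac{431}{- \frac{1}{12} + \frac{2}{-1}} = 348 \cdot \frac{1}{65} - \frac{431}{\left(-1\right) \frac{1}{12} + 2 \left(-1\right)} = \frac{348}{65} - \frac{431}{- \frac{1}{12} - 2} = \frac{348}{65} - \frac{431}{- \frac{25}{12}} = \frac{348}{65} - - \frac{5172}{25} = \frac{348}{65} + \frac{5172}{25} = \frac{68976}{325}$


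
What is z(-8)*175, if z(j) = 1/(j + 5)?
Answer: -175/3 ≈ -58.333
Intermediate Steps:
z(j) = 1/(5 + j)
z(-8)*175 = 175/(5 - 8) = 175/(-3) = -⅓*175 = -175/3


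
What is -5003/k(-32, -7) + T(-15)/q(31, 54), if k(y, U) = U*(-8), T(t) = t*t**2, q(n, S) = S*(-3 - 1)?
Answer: -516/7 ≈ -73.714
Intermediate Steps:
q(n, S) = -4*S (q(n, S) = S*(-4) = -4*S)
T(t) = t**3
k(y, U) = -8*U
-5003/k(-32, -7) + T(-15)/q(31, 54) = -5003/((-8*(-7))) + (-15)**3/((-4*54)) = -5003/56 - 3375/(-216) = -5003*1/56 - 3375*(-1/216) = -5003/56 + 125/8 = -516/7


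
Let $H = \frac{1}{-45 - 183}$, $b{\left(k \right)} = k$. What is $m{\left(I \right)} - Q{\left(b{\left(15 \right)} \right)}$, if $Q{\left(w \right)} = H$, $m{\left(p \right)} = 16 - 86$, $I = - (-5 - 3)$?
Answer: $- \frac{15959}{228} \approx -69.996$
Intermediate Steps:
$H = - \frac{1}{228}$ ($H = \frac{1}{-228} = - \frac{1}{228} \approx -0.004386$)
$I = 8$ ($I = \left(-1\right) \left(-8\right) = 8$)
$m{\left(p \right)} = -70$ ($m{\left(p \right)} = 16 - 86 = -70$)
$Q{\left(w \right)} = - \frac{1}{228}$
$m{\left(I \right)} - Q{\left(b{\left(15 \right)} \right)} = -70 - - \frac{1}{228} = -70 + \frac{1}{228} = - \frac{15959}{228}$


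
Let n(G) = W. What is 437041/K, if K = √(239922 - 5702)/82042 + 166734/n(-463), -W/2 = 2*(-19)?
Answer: 6453647434133413866/32396167193124389 - 501980048108*√1195/32396167193124389 ≈ 199.21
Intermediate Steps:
W = 76 (W = -4*(-19) = -2*(-38) = 76)
n(G) = 76
K = 83367/38 + 7*√1195/41021 (K = √(239922 - 5702)/82042 + 166734/76 = √234220*(1/82042) + 166734*(1/76) = (14*√1195)*(1/82042) + 83367/38 = 7*√1195/41021 + 83367/38 = 83367/38 + 7*√1195/41021 ≈ 2193.9)
437041/K = 437041/(83367/38 + 7*√1195/41021)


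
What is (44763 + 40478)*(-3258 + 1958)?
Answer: -110813300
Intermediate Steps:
(44763 + 40478)*(-3258 + 1958) = 85241*(-1300) = -110813300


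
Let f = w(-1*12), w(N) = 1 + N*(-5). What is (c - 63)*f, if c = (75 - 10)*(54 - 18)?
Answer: 138897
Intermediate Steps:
w(N) = 1 - 5*N
c = 2340 (c = 65*36 = 2340)
f = 61 (f = 1 - (-5)*12 = 1 - 5*(-12) = 1 + 60 = 61)
(c - 63)*f = (2340 - 63)*61 = 2277*61 = 138897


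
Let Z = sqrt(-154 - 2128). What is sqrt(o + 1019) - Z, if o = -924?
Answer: sqrt(95) - I*sqrt(2282) ≈ 9.7468 - 47.77*I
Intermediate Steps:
Z = I*sqrt(2282) (Z = sqrt(-2282) = I*sqrt(2282) ≈ 47.77*I)
sqrt(o + 1019) - Z = sqrt(-924 + 1019) - I*sqrt(2282) = sqrt(95) - I*sqrt(2282)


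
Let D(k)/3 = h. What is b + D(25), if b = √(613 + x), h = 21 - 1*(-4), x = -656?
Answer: 75 + I*√43 ≈ 75.0 + 6.5574*I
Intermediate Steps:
h = 25 (h = 21 + 4 = 25)
D(k) = 75 (D(k) = 3*25 = 75)
b = I*√43 (b = √(613 - 656) = √(-43) = I*√43 ≈ 6.5574*I)
b + D(25) = I*√43 + 75 = 75 + I*√43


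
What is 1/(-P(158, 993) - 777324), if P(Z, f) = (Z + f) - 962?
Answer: -1/777513 ≈ -1.2862e-6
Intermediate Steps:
P(Z, f) = -962 + Z + f
1/(-P(158, 993) - 777324) = 1/(-(-962 + 158 + 993) - 777324) = 1/(-1*189 - 777324) = 1/(-189 - 777324) = 1/(-777513) = -1/777513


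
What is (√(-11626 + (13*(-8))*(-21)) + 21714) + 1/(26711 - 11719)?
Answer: 325536289/14992 + I*√9442 ≈ 21714.0 + 97.17*I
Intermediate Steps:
(√(-11626 + (13*(-8))*(-21)) + 21714) + 1/(26711 - 11719) = (√(-11626 - 104*(-21)) + 21714) + 1/14992 = (√(-11626 + 2184) + 21714) + 1/14992 = (√(-9442) + 21714) + 1/14992 = (I*√9442 + 21714) + 1/14992 = (21714 + I*√9442) + 1/14992 = 325536289/14992 + I*√9442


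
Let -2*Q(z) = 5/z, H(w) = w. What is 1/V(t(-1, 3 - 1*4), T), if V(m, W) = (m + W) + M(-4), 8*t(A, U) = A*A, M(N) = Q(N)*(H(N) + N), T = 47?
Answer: 8/337 ≈ 0.023739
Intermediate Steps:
Q(z) = -5/(2*z)
M(N) = -5 (M(N) = (-5/(2*N))*(N + N) = (-5/(2*N))*(2*N) = -5)
t(A, U) = A²/8 (t(A, U) = (A*A)/8 = A²/8)
V(m, W) = -5 + W + m (V(m, W) = (m + W) - 5 = (W + m) - 5 = -5 + W + m)
1/V(t(-1, 3 - 1*4), T) = 1/(-5 + 47 + (⅛)*(-1)²) = 1/(-5 + 47 + (⅛)*1) = 1/(-5 + 47 + ⅛) = 1/(337/8) = 8/337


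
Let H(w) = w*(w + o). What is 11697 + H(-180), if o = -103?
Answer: 62637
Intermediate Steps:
H(w) = w*(-103 + w) (H(w) = w*(w - 103) = w*(-103 + w))
11697 + H(-180) = 11697 - 180*(-103 - 180) = 11697 - 180*(-283) = 11697 + 50940 = 62637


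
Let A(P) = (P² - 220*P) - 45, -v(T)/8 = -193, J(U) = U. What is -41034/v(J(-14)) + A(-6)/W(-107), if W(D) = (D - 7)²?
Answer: -582515/22002 ≈ -26.476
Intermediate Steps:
v(T) = 1544 (v(T) = -8*(-193) = 1544)
W(D) = (-7 + D)²
A(P) = -45 + P² - 220*P
-41034/v(J(-14)) + A(-6)/W(-107) = -41034/1544 + (-45 + (-6)² - 220*(-6))/((-7 - 107)²) = -41034*1/1544 + (-45 + 36 + 1320)/((-114)²) = -20517/772 + 1311/12996 = -20517/772 + 1311*(1/12996) = -20517/772 + 23/228 = -582515/22002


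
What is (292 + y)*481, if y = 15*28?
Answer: 342472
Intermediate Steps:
y = 420
(292 + y)*481 = (292 + 420)*481 = 712*481 = 342472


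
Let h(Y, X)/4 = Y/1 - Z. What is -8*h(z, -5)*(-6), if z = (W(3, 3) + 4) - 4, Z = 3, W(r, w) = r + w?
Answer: 576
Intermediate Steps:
z = 6 (z = ((3 + 3) + 4) - 4 = (6 + 4) - 4 = 10 - 4 = 6)
h(Y, X) = -12 + 4*Y (h(Y, X) = 4*(Y/1 - 1*3) = 4*(Y*1 - 3) = 4*(Y - 3) = 4*(-3 + Y) = -12 + 4*Y)
-8*h(z, -5)*(-6) = -8*(-12 + 4*6)*(-6) = -8*(-12 + 24)*(-6) = -8*12*(-6) = -96*(-6) = 576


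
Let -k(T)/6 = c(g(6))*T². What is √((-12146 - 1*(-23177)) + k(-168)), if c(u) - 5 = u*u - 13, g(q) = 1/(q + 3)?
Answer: √12273231/3 ≈ 1167.8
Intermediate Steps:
g(q) = 1/(3 + q)
c(u) = -8 + u² (c(u) = 5 + (u*u - 13) = 5 + (u² - 13) = 5 + (-13 + u²) = -8 + u²)
k(T) = 1294*T²/27 (k(T) = -6*(-8 + (1/(3 + 6))²)*T² = -6*(-8 + (1/9)²)*T² = -6*(-8 + (⅑)²)*T² = -6*(-8 + 1/81)*T² = -(-1294)*T²/27 = 1294*T²/27)
√((-12146 - 1*(-23177)) + k(-168)) = √((-12146 - 1*(-23177)) + (1294/27)*(-168)²) = √((-12146 + 23177) + (1294/27)*28224) = √(11031 + 4057984/3) = √(4091077/3) = √12273231/3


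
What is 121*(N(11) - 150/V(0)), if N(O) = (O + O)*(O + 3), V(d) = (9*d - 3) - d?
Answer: 43318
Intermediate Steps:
V(d) = -3 + 8*d (V(d) = (-3 + 9*d) - d = -3 + 8*d)
N(O) = 2*O*(3 + O) (N(O) = (2*O)*(3 + O) = 2*O*(3 + O))
121*(N(11) - 150/V(0)) = 121*(2*11*(3 + 11) - 150/(-3 + 8*0)) = 121*(2*11*14 - 150/(-3 + 0)) = 121*(308 - 150/(-3)) = 121*(308 - 150*(-⅓)) = 121*(308 + 50) = 121*358 = 43318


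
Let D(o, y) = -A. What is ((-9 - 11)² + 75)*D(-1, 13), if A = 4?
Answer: -1900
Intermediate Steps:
D(o, y) = -4 (D(o, y) = -1*4 = -4)
((-9 - 11)² + 75)*D(-1, 13) = ((-9 - 11)² + 75)*(-4) = ((-20)² + 75)*(-4) = (400 + 75)*(-4) = 475*(-4) = -1900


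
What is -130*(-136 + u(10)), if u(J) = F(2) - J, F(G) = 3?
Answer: 18590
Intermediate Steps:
u(J) = 3 - J
-130*(-136 + u(10)) = -130*(-136 + (3 - 1*10)) = -130*(-136 + (3 - 10)) = -130*(-136 - 7) = -130*(-143) = 18590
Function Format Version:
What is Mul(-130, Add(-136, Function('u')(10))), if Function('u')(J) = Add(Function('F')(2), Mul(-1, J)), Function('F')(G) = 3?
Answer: 18590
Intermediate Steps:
Function('u')(J) = Add(3, Mul(-1, J))
Mul(-130, Add(-136, Function('u')(10))) = Mul(-130, Add(-136, Add(3, Mul(-1, 10)))) = Mul(-130, Add(-136, Add(3, -10))) = Mul(-130, Add(-136, -7)) = Mul(-130, -143) = 18590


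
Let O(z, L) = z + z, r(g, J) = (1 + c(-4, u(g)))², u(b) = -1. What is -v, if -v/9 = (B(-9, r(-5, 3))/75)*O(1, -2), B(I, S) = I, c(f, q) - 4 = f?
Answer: -54/25 ≈ -2.1600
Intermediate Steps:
c(f, q) = 4 + f
r(g, J) = 1 (r(g, J) = (1 + (4 - 4))² = (1 + 0)² = 1² = 1)
O(z, L) = 2*z
v = 54/25 (v = -9*(-9/75)*2*1 = -9*(-9*1/75)*2 = -(-27)*2/25 = -9*(-6/25) = 54/25 ≈ 2.1600)
-v = -1*54/25 = -54/25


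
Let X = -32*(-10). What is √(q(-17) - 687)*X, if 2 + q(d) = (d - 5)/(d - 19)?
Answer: 160*I*√24782/3 ≈ 8395.9*I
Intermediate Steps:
q(d) = -2 + (-5 + d)/(-19 + d) (q(d) = -2 + (d - 5)/(d - 19) = -2 + (-5 + d)/(-19 + d))
X = 320
√(q(-17) - 687)*X = √((33 - 1*(-17))/(-19 - 17) - 687)*320 = √((33 + 17)/(-36) - 687)*320 = √(-1/36*50 - 687)*320 = √(-25/18 - 687)*320 = √(-12391/18)*320 = (I*√24782/6)*320 = 160*I*√24782/3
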